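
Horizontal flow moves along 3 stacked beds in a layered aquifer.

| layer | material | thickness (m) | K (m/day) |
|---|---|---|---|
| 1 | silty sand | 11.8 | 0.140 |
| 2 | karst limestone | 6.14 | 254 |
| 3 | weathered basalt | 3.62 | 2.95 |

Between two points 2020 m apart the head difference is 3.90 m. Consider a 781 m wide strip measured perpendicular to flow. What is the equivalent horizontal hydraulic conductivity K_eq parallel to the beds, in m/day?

Flow is parallel to layering, so each bed carries its own Darcy discharge and the transmissivities add.
Σ(K_i·b_i) = 0.140×11.8 + 254×6.14 + 2.95×3.62 = 1572 m²/day.
Total thickness b = 21.56 m, so K_eq = Σ(K_i·b_i)/b = 72.91 m/day.

72.9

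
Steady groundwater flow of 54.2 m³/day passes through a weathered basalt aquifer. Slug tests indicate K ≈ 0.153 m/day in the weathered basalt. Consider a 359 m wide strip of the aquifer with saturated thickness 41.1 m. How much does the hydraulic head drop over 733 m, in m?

Cross-sectional area A = 359 × 41.1 = 14755 m².
From Q = K·A·i, i = Q / (K·A) = 54.2 / (0.1530 × 14755) = 0.02401.
Head loss Δh = i · L = 0.02401 × 733 = 17.60 m.

17.6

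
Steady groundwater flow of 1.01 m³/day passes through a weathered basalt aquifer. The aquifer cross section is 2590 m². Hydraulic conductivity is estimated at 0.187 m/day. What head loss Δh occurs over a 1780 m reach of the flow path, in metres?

From Q = K·A·i, i = Q / (K·A) = 1.01 / (0.1870 × 2590) = 0.002085.
Head loss Δh = i · L = 0.002085 × 1780 = 3.712 m.

3.71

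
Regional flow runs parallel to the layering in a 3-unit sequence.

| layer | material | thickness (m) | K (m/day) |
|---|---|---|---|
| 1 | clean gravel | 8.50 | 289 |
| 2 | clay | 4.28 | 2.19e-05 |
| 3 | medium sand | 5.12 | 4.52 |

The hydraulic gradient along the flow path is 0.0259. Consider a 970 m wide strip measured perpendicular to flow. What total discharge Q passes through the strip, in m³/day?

Flow is parallel to layering, so each bed carries its own Darcy discharge and the transmissivities add.
Σ(K_i·b_i) = 289×8.50 + 2.19e-05×4.28 + 4.52×5.12 = 2480 m²/day.
Hydraulic gradient i = 0.0259.
Q = Σ(K_i·b_i) · W · i = 2480 × 970 × 0.02590 = 62296 m³/day.

62300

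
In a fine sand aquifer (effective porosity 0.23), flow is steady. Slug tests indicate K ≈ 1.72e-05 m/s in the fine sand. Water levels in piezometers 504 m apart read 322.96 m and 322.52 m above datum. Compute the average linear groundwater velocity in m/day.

Convert K: 1.72e-05 m/s × 86400 = 1.486 m/day.
Hydraulic gradient i = (322.96 − 322.52) / 504 = 0.44 / 504 = 0.0008730.
Darcy flux q = K · i = 1.486 × 0.0008730 = 0.001297 m/day.
Seepage velocity v = q / n_e = 0.001297 / 0.23 = 0.005641 m/day.

0.00564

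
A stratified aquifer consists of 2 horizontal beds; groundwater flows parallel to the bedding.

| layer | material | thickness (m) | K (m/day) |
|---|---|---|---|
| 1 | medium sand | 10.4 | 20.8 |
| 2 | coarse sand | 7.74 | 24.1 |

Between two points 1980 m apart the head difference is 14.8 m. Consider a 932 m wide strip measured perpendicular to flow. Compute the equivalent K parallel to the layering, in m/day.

Flow is parallel to layering, so each bed carries its own Darcy discharge and the transmissivities add.
Σ(K_i·b_i) = 20.8×10.4 + 24.1×7.74 = 402.9 m²/day.
Total thickness b = 18.14 m, so K_eq = Σ(K_i·b_i)/b = 22.21 m/day.

22.2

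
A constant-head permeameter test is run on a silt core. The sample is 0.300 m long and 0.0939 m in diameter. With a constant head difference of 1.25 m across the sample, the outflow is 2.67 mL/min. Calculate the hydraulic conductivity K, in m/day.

0.133

Cross-sectional area A = π·(d/2)² = π × (0.0939/2)² = 0.006925 m².
Convert discharge: 2.67 mL/min = 4.450e-08 m³/s.
Darcy's law rearranged: K = Q·L / (A·Δh) = 4.450e-08 × 0.300 / (0.006925 × 1.25) = 1.542e-06 m/s = 0.1332 m/day.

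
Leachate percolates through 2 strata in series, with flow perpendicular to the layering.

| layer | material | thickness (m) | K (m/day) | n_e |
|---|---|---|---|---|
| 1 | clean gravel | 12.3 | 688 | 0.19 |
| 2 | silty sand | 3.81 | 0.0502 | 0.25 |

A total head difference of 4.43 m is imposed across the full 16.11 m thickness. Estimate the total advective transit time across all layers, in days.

With flow normal to the layers, continuity requires the same specific discharge q through every layer.
Σ(b_i/K_i) = 12.3/688 + 3.81/0.0502 = 75.91 d.
q = Δh / Σ(b_i/K_i) = 4.43 / 75.91 = 0.05836 m/day.
In each layer the seepage velocity is v_i = q/n_i, so the layer transit time is t_i = b_i·n_i / q:
  layer 1 (clean gravel): t_1 = 12.3 × 0.19 / 0.05836 = 40.05 d
  layer 2 (silty sand): t_2 = 3.81 × 0.25 / 0.05836 = 16.32 d
Total t = Σ t_i = 56.37 days.

56.4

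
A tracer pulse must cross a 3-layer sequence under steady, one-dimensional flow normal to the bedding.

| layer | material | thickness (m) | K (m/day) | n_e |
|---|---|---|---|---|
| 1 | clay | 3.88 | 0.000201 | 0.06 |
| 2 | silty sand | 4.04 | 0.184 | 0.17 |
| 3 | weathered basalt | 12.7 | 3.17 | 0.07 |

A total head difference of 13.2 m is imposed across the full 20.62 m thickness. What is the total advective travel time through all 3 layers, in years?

7.25

With flow normal to the layers, continuity requires the same specific discharge q through every layer.
Σ(b_i/K_i) = 3.88/0.000201 + 4.04/0.184 + 12.7/3.17 = 19329 d.
q = Δh / Σ(b_i/K_i) = 13.2 / 19329 = 0.0006829 m/day.
In each layer the seepage velocity is v_i = q/n_i, so the layer transit time is t_i = b_i·n_i / q:
  layer 1 (clay): t_1 = 3.88 × 0.06 / 0.0006829 = 340.9 d
  layer 2 (silty sand): t_2 = 4.04 × 0.17 / 0.0006829 = 1006 d
  layer 3 (weathered basalt): t_3 = 12.7 × 0.07 / 0.0006829 = 1302 d
Total t = Σ t_i = 2648 days = 7.251 years.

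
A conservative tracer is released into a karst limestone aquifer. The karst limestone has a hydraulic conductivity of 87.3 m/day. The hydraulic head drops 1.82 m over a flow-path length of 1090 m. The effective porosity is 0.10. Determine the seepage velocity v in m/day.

Hydraulic gradient i = Δh / L = 1.82 / 1090 = 0.001670.
Darcy flux q = K · i = 87.30 × 0.001670 = 0.1458 m/day.
Seepage velocity v = q / n_e = 0.1458 / 0.10 = 1.458 m/day.

1.46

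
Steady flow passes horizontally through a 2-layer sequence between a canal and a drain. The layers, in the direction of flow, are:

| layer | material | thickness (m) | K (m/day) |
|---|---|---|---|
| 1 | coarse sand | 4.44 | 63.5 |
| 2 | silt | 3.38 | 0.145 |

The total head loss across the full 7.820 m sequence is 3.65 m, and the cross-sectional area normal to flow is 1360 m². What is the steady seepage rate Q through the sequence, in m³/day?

212

Flow is perpendicular to layering, so the layers act in series and the equivalent K is the thickness-weighted harmonic mean.
Total thickness L = 4.44 + 3.38 = 7.820 m.
Σ(b_i/K_i) = 4.44/63.5 + 3.38/0.145 = 23.38 d.
K_eq = L / Σ(b_i/K_i) = 7.820 / 23.38 = 0.3345 m/day.
Q = K_eq · A · (Δh/L) = 0.3345 × 1360 × (3.65/7.820) = 212.3 m³/day.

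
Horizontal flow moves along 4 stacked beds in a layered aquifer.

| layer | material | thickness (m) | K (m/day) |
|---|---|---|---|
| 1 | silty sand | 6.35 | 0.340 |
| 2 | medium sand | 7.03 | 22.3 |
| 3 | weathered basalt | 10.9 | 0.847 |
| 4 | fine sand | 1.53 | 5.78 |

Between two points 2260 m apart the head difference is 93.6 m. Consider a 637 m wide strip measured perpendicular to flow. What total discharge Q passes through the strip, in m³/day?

Flow is parallel to layering, so each bed carries its own Darcy discharge and the transmissivities add.
Σ(K_i·b_i) = 0.340×6.35 + 22.3×7.03 + 0.847×10.9 + 5.78×1.53 = 177.0 m²/day.
Hydraulic gradient i = Δh / L = 93.6 / 2260 = 0.04142.
Q = Σ(K_i·b_i) · W · i = 177.0 × 637 × 0.04142 = 4670 m³/day.

4670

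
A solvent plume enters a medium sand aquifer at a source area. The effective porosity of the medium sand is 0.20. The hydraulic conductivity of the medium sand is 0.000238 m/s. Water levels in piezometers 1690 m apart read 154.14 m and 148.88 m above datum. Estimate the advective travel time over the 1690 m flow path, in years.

14.5

Convert K: 0.000238 m/s × 86400 = 20.56 m/day.
Hydraulic gradient i = (154.14 − 148.88) / 1690 = 5.26 / 1690 = 0.003112.
Darcy flux q = K · i = 20.56 × 0.003112 = 0.06400 m/day.
Seepage velocity v = q / n_e = 0.06400 / 0.20 = 0.3200 m/day.
Travel time t = L / v = 1690 / 0.3200 = 5281 days = 14.46 years.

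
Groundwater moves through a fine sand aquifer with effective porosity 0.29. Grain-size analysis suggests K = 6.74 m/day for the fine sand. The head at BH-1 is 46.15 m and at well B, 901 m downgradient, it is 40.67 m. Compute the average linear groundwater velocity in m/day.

0.141

Hydraulic gradient i = (46.15 − 40.67) / 901 = 5.48 / 901 = 0.006082.
Darcy flux q = K · i = 6.740 × 0.006082 = 0.04099 m/day.
Seepage velocity v = q / n_e = 0.04099 / 0.29 = 0.1414 m/day.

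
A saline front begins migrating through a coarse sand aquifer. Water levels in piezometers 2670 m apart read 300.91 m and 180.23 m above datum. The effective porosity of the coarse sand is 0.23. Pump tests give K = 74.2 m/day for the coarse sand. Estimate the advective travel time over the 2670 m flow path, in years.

0.501

Hydraulic gradient i = (300.91 − 180.23) / 2670 = 120.68 / 2670 = 0.04520.
Darcy flux q = K · i = 74.20 × 0.04520 = 3.354 m/day.
Seepage velocity v = q / n_e = 3.354 / 0.23 = 14.58 m/day.
Travel time t = L / v = 2670 / 14.58 = 183.1 days = 0.5013 years.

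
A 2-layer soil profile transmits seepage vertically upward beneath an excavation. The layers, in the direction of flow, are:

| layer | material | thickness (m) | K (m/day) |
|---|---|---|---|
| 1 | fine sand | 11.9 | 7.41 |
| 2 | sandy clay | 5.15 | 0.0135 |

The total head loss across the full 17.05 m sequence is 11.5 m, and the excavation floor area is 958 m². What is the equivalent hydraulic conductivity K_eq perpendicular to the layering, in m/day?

0.0445

Flow is perpendicular to layering, so the layers act in series and the equivalent K is the thickness-weighted harmonic mean.
Total thickness L = 11.9 + 5.15 = 17.05 m.
Σ(b_i/K_i) = 11.9/7.41 + 5.15/0.0135 = 383.1 d.
K_eq = L / Σ(b_i/K_i) = 17.05 / 383.1 = 0.04451 m/day.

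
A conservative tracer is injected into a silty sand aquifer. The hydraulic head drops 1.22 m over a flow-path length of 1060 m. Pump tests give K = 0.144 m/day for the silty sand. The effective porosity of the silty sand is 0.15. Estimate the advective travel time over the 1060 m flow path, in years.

Hydraulic gradient i = Δh / L = 1.22 / 1060 = 0.001151.
Darcy flux q = K · i = 0.1440 × 0.001151 = 0.0001657 m/day.
Seepage velocity v = q / n_e = 0.0001657 / 0.15 = 0.001105 m/day.
Travel time t = L / v = 1060 / 0.001105 = 9.594e+05 days = 2627 years.

2630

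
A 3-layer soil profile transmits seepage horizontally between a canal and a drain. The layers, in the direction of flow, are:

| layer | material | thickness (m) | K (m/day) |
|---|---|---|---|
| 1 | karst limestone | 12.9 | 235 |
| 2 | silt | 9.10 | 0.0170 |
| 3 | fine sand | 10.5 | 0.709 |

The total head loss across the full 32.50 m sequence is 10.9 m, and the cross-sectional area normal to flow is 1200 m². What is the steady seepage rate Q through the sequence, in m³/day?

Flow is perpendicular to layering, so the layers act in series and the equivalent K is the thickness-weighted harmonic mean.
Total thickness L = 12.9 + 9.10 + 10.5 = 32.50 m.
Σ(b_i/K_i) = 12.9/235 + 9.10/0.0170 + 10.5/0.709 = 550.2 d.
K_eq = L / Σ(b_i/K_i) = 32.50 / 550.2 = 0.05907 m/day.
Q = K_eq · A · (Δh/L) = 0.05907 × 1200 × (10.9/32.50) = 23.77 m³/day.

23.8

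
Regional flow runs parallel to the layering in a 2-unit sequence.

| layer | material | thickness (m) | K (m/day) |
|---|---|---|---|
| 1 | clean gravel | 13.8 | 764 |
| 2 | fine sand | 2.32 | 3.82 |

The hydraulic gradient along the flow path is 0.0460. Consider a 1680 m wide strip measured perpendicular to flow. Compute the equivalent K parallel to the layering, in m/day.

Flow is parallel to layering, so each bed carries its own Darcy discharge and the transmissivities add.
Σ(K_i·b_i) = 764×13.8 + 3.82×2.32 = 10552 m²/day.
Total thickness b = 16.12 m, so K_eq = Σ(K_i·b_i)/b = 654.6 m/day.

655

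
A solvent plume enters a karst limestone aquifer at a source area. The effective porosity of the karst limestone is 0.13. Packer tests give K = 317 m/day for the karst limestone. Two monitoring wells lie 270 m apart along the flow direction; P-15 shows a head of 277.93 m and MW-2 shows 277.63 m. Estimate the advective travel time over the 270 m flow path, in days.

Hydraulic gradient i = (277.93 − 277.63) / 270 = 0.3 / 270 = 0.001111.
Darcy flux q = K · i = 317.0 × 0.001111 = 0.3522 m/day.
Seepage velocity v = q / n_e = 0.3522 / 0.13 = 2.709 m/day.
Travel time t = L / v = 270 / 2.709 = 99.65 days.

99.7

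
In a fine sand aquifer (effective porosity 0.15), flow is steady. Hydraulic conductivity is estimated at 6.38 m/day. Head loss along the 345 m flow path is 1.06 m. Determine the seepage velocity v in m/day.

Hydraulic gradient i = Δh / L = 1.06 / 345 = 0.003072.
Darcy flux q = K · i = 6.380 × 0.003072 = 0.01960 m/day.
Seepage velocity v = q / n_e = 0.01960 / 0.15 = 0.1307 m/day.

0.131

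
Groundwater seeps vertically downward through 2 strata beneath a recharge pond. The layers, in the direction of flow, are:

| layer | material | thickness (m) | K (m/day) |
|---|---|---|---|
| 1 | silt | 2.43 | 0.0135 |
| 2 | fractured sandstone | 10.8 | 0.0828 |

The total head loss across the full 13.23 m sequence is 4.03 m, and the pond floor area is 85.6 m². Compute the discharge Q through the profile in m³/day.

Flow is perpendicular to layering, so the layers act in series and the equivalent K is the thickness-weighted harmonic mean.
Total thickness L = 2.43 + 10.8 = 13.23 m.
Σ(b_i/K_i) = 2.43/0.0135 + 10.8/0.0828 = 310.4 d.
K_eq = L / Σ(b_i/K_i) = 13.23 / 310.4 = 0.04262 m/day.
Q = K_eq · A · (Δh/L) = 0.04262 × 85.6 × (4.03/13.23) = 1.111 m³/day.

1.11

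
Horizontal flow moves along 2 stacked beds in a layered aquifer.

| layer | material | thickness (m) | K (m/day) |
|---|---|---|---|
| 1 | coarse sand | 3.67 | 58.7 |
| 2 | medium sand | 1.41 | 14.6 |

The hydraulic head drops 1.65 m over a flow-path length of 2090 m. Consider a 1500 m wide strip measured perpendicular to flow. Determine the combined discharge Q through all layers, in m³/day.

279

Flow is parallel to layering, so each bed carries its own Darcy discharge and the transmissivities add.
Σ(K_i·b_i) = 58.7×3.67 + 14.6×1.41 = 236.0 m²/day.
Hydraulic gradient i = Δh / L = 1.65 / 2090 = 0.0007895.
Q = Σ(K_i·b_i) · W · i = 236.0 × 1500 × 0.0007895 = 279.5 m³/day.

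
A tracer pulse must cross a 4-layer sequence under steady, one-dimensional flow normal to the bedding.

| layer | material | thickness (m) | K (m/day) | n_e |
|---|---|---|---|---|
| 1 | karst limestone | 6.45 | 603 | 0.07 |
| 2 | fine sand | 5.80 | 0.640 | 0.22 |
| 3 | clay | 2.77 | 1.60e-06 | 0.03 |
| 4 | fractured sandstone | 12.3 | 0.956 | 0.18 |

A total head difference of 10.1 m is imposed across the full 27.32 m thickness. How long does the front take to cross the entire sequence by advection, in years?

With flow normal to the layers, continuity requires the same specific discharge q through every layer.
Σ(b_i/K_i) = 6.45/603 + 5.80/0.640 + 2.77/1.60e-06 + 12.3/0.956 = 1.731e+06 d.
q = Δh / Σ(b_i/K_i) = 10.1 / 1.731e+06 = 5.834e-06 m/day.
In each layer the seepage velocity is v_i = q/n_i, so the layer transit time is t_i = b_i·n_i / q:
  layer 1 (karst limestone): t_1 = 6.45 × 0.07 / 5.834e-06 = 77393 d
  layer 2 (fine sand): t_2 = 5.80 × 0.22 / 5.834e-06 = 2.187e+05 d
  layer 3 (clay): t_3 = 2.77 × 0.03 / 5.834e-06 = 14244 d
  layer 4 (fractured sandstone): t_4 = 12.3 × 0.18 / 5.834e-06 = 3.795e+05 d
Total t = Σ t_i = 6.899e+05 days = 1889 years.

1890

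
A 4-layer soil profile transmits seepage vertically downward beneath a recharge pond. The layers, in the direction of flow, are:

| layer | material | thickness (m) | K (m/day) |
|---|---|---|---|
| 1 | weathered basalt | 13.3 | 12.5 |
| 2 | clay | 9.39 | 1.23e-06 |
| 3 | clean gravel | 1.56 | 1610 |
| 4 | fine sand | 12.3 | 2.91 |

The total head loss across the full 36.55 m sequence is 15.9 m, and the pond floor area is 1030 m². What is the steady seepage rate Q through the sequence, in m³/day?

Flow is perpendicular to layering, so the layers act in series and the equivalent K is the thickness-weighted harmonic mean.
Total thickness L = 13.3 + 9.39 + 1.56 + 12.3 = 36.55 m.
Σ(b_i/K_i) = 13.3/12.5 + 9.39/1.23e-06 + 1.56/1610 + 12.3/2.91 = 7.634e+06 d.
K_eq = L / Σ(b_i/K_i) = 36.55 / 7.634e+06 = 4.788e-06 m/day.
Q = K_eq · A · (Δh/L) = 4.788e-06 × 1030 × (15.9/36.55) = 0.002145 m³/day.

0.00215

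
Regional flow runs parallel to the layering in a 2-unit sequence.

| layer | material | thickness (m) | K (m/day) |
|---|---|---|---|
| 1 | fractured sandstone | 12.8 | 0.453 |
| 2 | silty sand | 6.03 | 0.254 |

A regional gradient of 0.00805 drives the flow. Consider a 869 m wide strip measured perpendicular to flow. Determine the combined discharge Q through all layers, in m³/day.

51.3

Flow is parallel to layering, so each bed carries its own Darcy discharge and the transmissivities add.
Σ(K_i·b_i) = 0.453×12.8 + 0.254×6.03 = 7.330 m²/day.
Hydraulic gradient i = 0.00805.
Q = Σ(K_i·b_i) · W · i = 7.330 × 869 × 0.008050 = 51.28 m³/day.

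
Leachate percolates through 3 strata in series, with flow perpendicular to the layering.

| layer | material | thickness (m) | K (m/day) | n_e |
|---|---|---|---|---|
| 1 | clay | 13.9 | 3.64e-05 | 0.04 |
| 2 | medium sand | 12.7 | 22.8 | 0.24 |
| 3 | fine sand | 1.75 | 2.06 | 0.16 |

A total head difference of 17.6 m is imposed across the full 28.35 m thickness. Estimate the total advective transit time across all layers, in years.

With flow normal to the layers, continuity requires the same specific discharge q through every layer.
Σ(b_i/K_i) = 13.9/3.64e-05 + 12.7/22.8 + 1.75/2.06 = 3.819e+05 d.
q = Δh / Σ(b_i/K_i) = 17.6 / 3.819e+05 = 4.609e-05 m/day.
In each layer the seepage velocity is v_i = q/n_i, so the layer transit time is t_i = b_i·n_i / q:
  layer 1 (clay): t_1 = 13.9 × 0.04 / 4.609e-05 = 12064 d
  layer 2 (medium sand): t_2 = 12.7 × 0.24 / 4.609e-05 = 66133 d
  layer 3 (fine sand): t_3 = 1.75 × 0.16 / 4.609e-05 = 6075 d
Total t = Σ t_i = 84272 days = 230.7 years.

231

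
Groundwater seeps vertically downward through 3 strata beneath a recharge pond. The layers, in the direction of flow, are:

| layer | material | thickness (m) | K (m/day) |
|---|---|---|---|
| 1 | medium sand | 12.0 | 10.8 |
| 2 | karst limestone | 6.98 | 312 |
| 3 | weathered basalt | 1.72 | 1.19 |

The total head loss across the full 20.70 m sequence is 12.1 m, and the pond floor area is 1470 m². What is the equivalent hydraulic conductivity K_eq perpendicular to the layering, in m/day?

8.03

Flow is perpendicular to layering, so the layers act in series and the equivalent K is the thickness-weighted harmonic mean.
Total thickness L = 12.0 + 6.98 + 1.72 = 20.70 m.
Σ(b_i/K_i) = 12.0/10.8 + 6.98/312 + 1.72/1.19 = 2.579 d.
K_eq = L / Σ(b_i/K_i) = 20.70 / 2.579 = 8.027 m/day.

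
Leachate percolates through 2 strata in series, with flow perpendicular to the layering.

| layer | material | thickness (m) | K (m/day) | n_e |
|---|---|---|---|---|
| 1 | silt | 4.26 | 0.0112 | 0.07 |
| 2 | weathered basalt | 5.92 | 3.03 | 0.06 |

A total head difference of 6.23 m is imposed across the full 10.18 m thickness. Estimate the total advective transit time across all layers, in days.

With flow normal to the layers, continuity requires the same specific discharge q through every layer.
Σ(b_i/K_i) = 4.26/0.0112 + 5.92/3.03 = 382.3 d.
q = Δh / Σ(b_i/K_i) = 6.23 / 382.3 = 0.01630 m/day.
In each layer the seepage velocity is v_i = q/n_i, so the layer transit time is t_i = b_i·n_i / q:
  layer 1 (silt): t_1 = 4.26 × 0.07 / 0.01630 = 18.30 d
  layer 2 (weathered basalt): t_2 = 5.92 × 0.06 / 0.01630 = 21.80 d
Total t = Σ t_i = 40.10 days.

40.1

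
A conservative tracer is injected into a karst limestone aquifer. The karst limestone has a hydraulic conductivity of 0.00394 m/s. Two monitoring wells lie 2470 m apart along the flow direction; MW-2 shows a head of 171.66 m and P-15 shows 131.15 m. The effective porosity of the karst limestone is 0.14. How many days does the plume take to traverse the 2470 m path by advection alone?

Convert K: 0.00394 m/s × 86400 = 340.4 m/day.
Hydraulic gradient i = (171.66 − 131.15) / 2470 = 40.51 / 2470 = 0.01640.
Darcy flux q = K · i = 340.4 × 0.01640 = 5.583 m/day.
Seepage velocity v = q / n_e = 5.583 / 0.14 = 39.88 m/day.
Travel time t = L / v = 2470 / 39.88 = 61.94 days.

61.9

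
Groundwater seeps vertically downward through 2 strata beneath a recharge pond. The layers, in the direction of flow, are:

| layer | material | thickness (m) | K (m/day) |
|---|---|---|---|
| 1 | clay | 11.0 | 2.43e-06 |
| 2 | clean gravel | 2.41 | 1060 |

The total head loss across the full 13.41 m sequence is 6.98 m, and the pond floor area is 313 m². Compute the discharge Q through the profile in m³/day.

0.000483

Flow is perpendicular to layering, so the layers act in series and the equivalent K is the thickness-weighted harmonic mean.
Total thickness L = 11.0 + 2.41 = 13.41 m.
Σ(b_i/K_i) = 11.0/2.43e-06 + 2.41/1060 = 4.527e+06 d.
K_eq = L / Σ(b_i/K_i) = 13.41 / 4.527e+06 = 2.962e-06 m/day.
Q = K_eq · A · (Δh/L) = 2.962e-06 × 313 × (6.98/13.41) = 0.0004826 m³/day.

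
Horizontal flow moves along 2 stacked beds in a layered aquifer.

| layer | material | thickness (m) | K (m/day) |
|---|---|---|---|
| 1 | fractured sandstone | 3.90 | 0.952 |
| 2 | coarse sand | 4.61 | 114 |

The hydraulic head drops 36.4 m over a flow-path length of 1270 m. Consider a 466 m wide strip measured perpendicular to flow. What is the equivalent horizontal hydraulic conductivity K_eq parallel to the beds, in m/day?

62.2

Flow is parallel to layering, so each bed carries its own Darcy discharge and the transmissivities add.
Σ(K_i·b_i) = 0.952×3.90 + 114×4.61 = 529.3 m²/day.
Total thickness b = 8.510 m, so K_eq = Σ(K_i·b_i)/b = 62.19 m/day.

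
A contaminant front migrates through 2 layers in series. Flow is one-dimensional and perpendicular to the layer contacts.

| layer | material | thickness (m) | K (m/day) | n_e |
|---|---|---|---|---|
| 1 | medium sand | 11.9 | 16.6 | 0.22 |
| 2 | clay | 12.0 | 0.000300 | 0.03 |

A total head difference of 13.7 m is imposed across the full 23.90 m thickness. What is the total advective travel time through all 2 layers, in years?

With flow normal to the layers, continuity requires the same specific discharge q through every layer.
Σ(b_i/K_i) = 11.9/16.6 + 12.0/0.000300 = 40001 d.
q = Δh / Σ(b_i/K_i) = 13.7 / 40001 = 0.0003425 m/day.
In each layer the seepage velocity is v_i = q/n_i, so the layer transit time is t_i = b_i·n_i / q:
  layer 1 (medium sand): t_1 = 11.9 × 0.22 / 0.0003425 = 7644 d
  layer 2 (clay): t_2 = 12.0 × 0.03 / 0.0003425 = 1051 d
Total t = Σ t_i = 8695 days = 23.81 years.

23.8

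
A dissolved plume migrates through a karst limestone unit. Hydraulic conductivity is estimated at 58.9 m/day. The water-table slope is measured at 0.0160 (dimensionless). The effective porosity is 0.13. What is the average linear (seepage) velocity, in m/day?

Hydraulic gradient i = 0.0160.
Darcy flux q = K · i = 58.90 × 0.01600 = 0.9424 m/day.
Seepage velocity v = q / n_e = 0.9424 / 0.13 = 7.249 m/day.

7.25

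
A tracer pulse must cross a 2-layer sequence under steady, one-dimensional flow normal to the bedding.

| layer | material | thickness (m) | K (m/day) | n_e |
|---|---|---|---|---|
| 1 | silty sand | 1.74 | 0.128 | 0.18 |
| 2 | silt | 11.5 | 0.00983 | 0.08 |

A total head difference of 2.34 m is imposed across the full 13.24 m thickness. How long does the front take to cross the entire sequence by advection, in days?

624

With flow normal to the layers, continuity requires the same specific discharge q through every layer.
Σ(b_i/K_i) = 1.74/0.128 + 11.5/0.00983 = 1183 d.
q = Δh / Σ(b_i/K_i) = 2.34 / 1183 = 0.001977 m/day.
In each layer the seepage velocity is v_i = q/n_i, so the layer transit time is t_i = b_i·n_i / q:
  layer 1 (silty sand): t_1 = 1.74 × 0.18 / 0.001977 = 158.4 d
  layer 2 (silt): t_2 = 11.5 × 0.08 / 0.001977 = 465.3 d
Total t = Σ t_i = 623.7 days.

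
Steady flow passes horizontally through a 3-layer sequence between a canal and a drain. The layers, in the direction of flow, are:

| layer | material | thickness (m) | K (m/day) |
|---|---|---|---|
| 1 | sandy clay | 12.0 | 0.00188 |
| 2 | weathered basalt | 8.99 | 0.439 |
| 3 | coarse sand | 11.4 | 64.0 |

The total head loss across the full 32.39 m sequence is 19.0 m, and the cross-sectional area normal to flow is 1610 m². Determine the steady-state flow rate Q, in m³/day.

4.78

Flow is perpendicular to layering, so the layers act in series and the equivalent K is the thickness-weighted harmonic mean.
Total thickness L = 12.0 + 8.99 + 11.4 = 32.39 m.
Σ(b_i/K_i) = 12.0/0.00188 + 8.99/0.439 + 11.4/64.0 = 6404 d.
K_eq = L / Σ(b_i/K_i) = 32.39 / 6404 = 0.005058 m/day.
Q = K_eq · A · (Δh/L) = 0.005058 × 1610 × (19.0/32.39) = 4.777 m³/day.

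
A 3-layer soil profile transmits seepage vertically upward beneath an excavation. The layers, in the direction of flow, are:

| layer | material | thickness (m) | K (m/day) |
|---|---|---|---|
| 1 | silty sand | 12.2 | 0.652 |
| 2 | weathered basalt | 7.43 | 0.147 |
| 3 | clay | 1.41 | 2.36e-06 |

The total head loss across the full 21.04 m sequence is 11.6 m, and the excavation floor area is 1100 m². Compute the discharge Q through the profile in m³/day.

0.0214

Flow is perpendicular to layering, so the layers act in series and the equivalent K is the thickness-weighted harmonic mean.
Total thickness L = 12.2 + 7.43 + 1.41 = 21.04 m.
Σ(b_i/K_i) = 12.2/0.652 + 7.43/0.147 + 1.41/2.36e-06 = 5.975e+05 d.
K_eq = L / Σ(b_i/K_i) = 21.04 / 5.975e+05 = 3.521e-05 m/day.
Q = K_eq · A · (Δh/L) = 3.521e-05 × 1100 × (11.6/21.04) = 0.02135 m³/day.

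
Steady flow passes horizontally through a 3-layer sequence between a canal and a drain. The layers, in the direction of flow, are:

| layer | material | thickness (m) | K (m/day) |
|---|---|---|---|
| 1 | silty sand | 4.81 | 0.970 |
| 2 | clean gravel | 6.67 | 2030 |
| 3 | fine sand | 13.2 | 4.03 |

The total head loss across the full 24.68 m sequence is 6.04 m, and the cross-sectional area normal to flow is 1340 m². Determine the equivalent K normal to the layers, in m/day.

Flow is perpendicular to layering, so the layers act in series and the equivalent K is the thickness-weighted harmonic mean.
Total thickness L = 4.81 + 6.67 + 13.2 = 24.68 m.
Σ(b_i/K_i) = 4.81/0.970 + 6.67/2030 + 13.2/4.03 = 8.237 d.
K_eq = L / Σ(b_i/K_i) = 24.68 / 8.237 = 2.996 m/day.

3.00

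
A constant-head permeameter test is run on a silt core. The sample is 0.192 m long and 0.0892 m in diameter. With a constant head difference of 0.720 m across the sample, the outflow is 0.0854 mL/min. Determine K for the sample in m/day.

Cross-sectional area A = π·(d/2)² = π × (0.0892/2)² = 0.006249 m².
Convert discharge: 0.0854 mL/min = 1.423e-09 m³/s.
Darcy's law rearranged: K = Q·L / (A·Δh) = 1.423e-09 × 0.192 / (0.006249 × 0.720) = 6.074e-08 m/s = 0.005248 m/day.

0.00525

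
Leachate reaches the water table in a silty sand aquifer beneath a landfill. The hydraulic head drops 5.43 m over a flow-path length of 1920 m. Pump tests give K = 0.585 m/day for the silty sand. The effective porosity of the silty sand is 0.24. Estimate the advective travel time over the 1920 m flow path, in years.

763

Hydraulic gradient i = Δh / L = 5.43 / 1920 = 0.002828.
Darcy flux q = K · i = 0.5850 × 0.002828 = 0.001654 m/day.
Seepage velocity v = q / n_e = 0.001654 / 0.24 = 0.006894 m/day.
Travel time t = L / v = 1920 / 0.006894 = 2.785e+05 days = 762.5 years.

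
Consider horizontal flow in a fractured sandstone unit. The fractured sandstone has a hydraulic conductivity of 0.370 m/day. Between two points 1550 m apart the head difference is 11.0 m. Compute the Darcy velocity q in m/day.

0.00263

Hydraulic gradient i = Δh / L = 11.0 / 1550 = 0.007097.
Specific discharge q = K · i = 0.3700 × 0.007097 = 0.002626 m/day.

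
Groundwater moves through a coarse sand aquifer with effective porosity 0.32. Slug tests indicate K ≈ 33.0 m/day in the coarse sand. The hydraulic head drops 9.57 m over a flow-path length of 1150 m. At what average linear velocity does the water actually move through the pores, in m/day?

Hydraulic gradient i = Δh / L = 9.57 / 1150 = 0.008322.
Darcy flux q = K · i = 33.00 × 0.008322 = 0.2746 m/day.
Seepage velocity v = q / n_e = 0.2746 / 0.32 = 0.8582 m/day.

0.858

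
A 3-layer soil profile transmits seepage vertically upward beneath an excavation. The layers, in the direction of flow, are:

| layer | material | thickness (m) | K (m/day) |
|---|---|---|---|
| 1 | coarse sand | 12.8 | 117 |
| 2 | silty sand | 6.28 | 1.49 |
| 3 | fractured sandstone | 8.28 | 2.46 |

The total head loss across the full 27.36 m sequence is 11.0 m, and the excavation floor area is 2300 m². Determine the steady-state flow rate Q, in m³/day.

3290

Flow is perpendicular to layering, so the layers act in series and the equivalent K is the thickness-weighted harmonic mean.
Total thickness L = 12.8 + 6.28 + 8.28 = 27.36 m.
Σ(b_i/K_i) = 12.8/117 + 6.28/1.49 + 8.28/2.46 = 7.690 d.
K_eq = L / Σ(b_i/K_i) = 27.36 / 7.690 = 3.558 m/day.
Q = K_eq · A · (Δh/L) = 3.558 × 2300 × (11.0/27.36) = 3290 m³/day.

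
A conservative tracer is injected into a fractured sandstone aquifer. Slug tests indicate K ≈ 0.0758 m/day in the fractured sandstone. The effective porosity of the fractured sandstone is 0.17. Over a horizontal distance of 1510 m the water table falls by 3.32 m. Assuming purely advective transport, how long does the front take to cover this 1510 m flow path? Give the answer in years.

Hydraulic gradient i = Δh / L = 3.32 / 1510 = 0.002199.
Darcy flux q = K · i = 0.07580 × 0.002199 = 0.0001667 m/day.
Seepage velocity v = q / n_e = 0.0001667 / 0.17 = 0.0009804 m/day.
Travel time t = L / v = 1510 / 0.0009804 = 1.540e+06 days = 4217 years.

4220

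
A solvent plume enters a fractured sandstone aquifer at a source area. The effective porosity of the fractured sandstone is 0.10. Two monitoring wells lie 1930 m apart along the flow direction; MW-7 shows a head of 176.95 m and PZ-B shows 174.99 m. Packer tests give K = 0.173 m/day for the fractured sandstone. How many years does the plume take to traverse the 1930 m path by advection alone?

3010

Hydraulic gradient i = (176.95 − 174.99) / 1930 = 1.96 / 1930 = 0.001016.
Darcy flux q = K · i = 0.1730 × 0.001016 = 0.0001757 m/day.
Seepage velocity v = q / n_e = 0.0001757 / 0.10 = 0.001757 m/day.
Travel time t = L / v = 1930 / 0.001757 = 1.099e+06 days = 3008 years.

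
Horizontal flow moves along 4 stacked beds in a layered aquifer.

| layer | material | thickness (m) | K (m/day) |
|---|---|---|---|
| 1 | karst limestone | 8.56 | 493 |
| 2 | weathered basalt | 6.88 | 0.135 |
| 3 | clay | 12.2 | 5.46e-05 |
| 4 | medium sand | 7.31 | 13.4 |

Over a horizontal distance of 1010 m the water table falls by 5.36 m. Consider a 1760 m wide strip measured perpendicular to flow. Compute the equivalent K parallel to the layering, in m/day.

Flow is parallel to layering, so each bed carries its own Darcy discharge and the transmissivities add.
Σ(K_i·b_i) = 493×8.56 + 0.135×6.88 + 5.46e-05×12.2 + 13.4×7.31 = 4319 m²/day.
Total thickness b = 34.95 m, so K_eq = Σ(K_i·b_i)/b = 123.6 m/day.

124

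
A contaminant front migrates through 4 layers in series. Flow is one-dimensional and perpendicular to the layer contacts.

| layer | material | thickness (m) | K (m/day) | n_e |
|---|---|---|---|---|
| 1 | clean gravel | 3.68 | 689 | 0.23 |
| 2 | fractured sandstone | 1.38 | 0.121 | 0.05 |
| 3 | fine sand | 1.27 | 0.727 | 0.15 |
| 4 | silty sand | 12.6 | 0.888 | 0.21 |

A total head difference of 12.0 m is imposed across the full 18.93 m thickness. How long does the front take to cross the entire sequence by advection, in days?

8.55

With flow normal to the layers, continuity requires the same specific discharge q through every layer.
Σ(b_i/K_i) = 3.68/689 + 1.38/0.121 + 1.27/0.727 + 12.6/0.888 = 27.35 d.
q = Δh / Σ(b_i/K_i) = 12.0 / 27.35 = 0.4388 m/day.
In each layer the seepage velocity is v_i = q/n_i, so the layer transit time is t_i = b_i·n_i / q:
  layer 1 (clean gravel): t_1 = 3.68 × 0.23 / 0.4388 = 1.929 d
  layer 2 (fractured sandstone): t_2 = 1.38 × 0.05 / 0.4388 = 0.1572 d
  layer 3 (fine sand): t_3 = 1.27 × 0.15 / 0.4388 = 0.4341 d
  layer 4 (silty sand): t_4 = 12.6 × 0.21 / 0.4388 = 6.030 d
Total t = Σ t_i = 8.550 days.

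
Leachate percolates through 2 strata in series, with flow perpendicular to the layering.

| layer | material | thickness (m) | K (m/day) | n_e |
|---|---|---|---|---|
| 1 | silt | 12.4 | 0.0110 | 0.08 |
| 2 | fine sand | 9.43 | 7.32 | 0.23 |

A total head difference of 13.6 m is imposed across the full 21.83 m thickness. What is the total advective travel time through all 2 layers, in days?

262

With flow normal to the layers, continuity requires the same specific discharge q through every layer.
Σ(b_i/K_i) = 12.4/0.0110 + 9.43/7.32 = 1129 d.
q = Δh / Σ(b_i/K_i) = 13.6 / 1129 = 0.01205 m/day.
In each layer the seepage velocity is v_i = q/n_i, so the layer transit time is t_i = b_i·n_i / q:
  layer 1 (silt): t_1 = 12.4 × 0.08 / 0.01205 = 82.32 d
  layer 2 (fine sand): t_2 = 9.43 × 0.23 / 0.01205 = 180.0 d
Total t = Σ t_i = 262.3 days.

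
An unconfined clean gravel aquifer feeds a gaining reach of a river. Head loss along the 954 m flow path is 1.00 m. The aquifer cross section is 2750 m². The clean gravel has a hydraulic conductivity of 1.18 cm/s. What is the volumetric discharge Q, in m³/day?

2940

Convert K: 1.18 cm/s × 864 = 1020 m/day.
Hydraulic gradient i = Δh / L = 1.00 / 954 = 0.001048.
Darcy's law: Q = K · A · i = 1020 × 2750 × 0.001048 = 2939 m³/day.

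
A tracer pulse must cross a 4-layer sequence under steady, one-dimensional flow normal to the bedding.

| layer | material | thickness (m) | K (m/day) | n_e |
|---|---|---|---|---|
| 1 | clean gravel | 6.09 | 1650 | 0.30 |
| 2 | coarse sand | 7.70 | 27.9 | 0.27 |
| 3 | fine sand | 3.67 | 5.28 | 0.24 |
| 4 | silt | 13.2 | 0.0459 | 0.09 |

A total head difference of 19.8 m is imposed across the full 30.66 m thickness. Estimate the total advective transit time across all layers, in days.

With flow normal to the layers, continuity requires the same specific discharge q through every layer.
Σ(b_i/K_i) = 6.09/1650 + 7.70/27.9 + 3.67/5.28 + 13.2/0.0459 = 288.6 d.
q = Δh / Σ(b_i/K_i) = 19.8 / 288.6 = 0.06862 m/day.
In each layer the seepage velocity is v_i = q/n_i, so the layer transit time is t_i = b_i·n_i / q:
  layer 1 (clean gravel): t_1 = 6.09 × 0.30 / 0.06862 = 26.63 d
  layer 2 (coarse sand): t_2 = 7.70 × 0.27 / 0.06862 = 30.30 d
  layer 3 (fine sand): t_3 = 3.67 × 0.24 / 0.06862 = 12.84 d
  layer 4 (silt): t_4 = 13.2 × 0.09 / 0.06862 = 17.31 d
Total t = Σ t_i = 87.07 days.

87.1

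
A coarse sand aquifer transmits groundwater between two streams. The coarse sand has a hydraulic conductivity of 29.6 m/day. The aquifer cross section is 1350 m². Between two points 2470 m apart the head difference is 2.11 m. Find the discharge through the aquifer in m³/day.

34.1

Hydraulic gradient i = Δh / L = 2.11 / 2470 = 0.0008543.
Darcy's law: Q = K · A · i = 29.60 × 1350 × 0.0008543 = 34.14 m³/day.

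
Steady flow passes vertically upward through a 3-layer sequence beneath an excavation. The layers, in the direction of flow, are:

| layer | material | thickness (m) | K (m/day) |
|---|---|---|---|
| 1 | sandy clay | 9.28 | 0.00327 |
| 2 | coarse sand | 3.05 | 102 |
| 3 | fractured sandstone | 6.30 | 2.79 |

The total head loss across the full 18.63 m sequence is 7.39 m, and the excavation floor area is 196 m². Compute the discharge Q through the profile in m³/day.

0.510

Flow is perpendicular to layering, so the layers act in series and the equivalent K is the thickness-weighted harmonic mean.
Total thickness L = 9.28 + 3.05 + 6.30 = 18.63 m.
Σ(b_i/K_i) = 9.28/0.00327 + 3.05/102 + 6.30/2.79 = 2840 d.
K_eq = L / Σ(b_i/K_i) = 18.63 / 2840 = 0.006559 m/day.
Q = K_eq · A · (Δh/L) = 0.006559 × 196 × (7.39/18.63) = 0.5100 m³/day.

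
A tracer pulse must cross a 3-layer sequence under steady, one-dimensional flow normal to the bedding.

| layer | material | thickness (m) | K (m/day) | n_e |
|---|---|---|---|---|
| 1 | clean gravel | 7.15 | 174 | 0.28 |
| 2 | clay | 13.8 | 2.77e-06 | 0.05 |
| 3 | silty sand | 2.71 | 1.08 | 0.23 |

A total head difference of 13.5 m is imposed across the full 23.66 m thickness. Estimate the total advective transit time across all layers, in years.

3350

With flow normal to the layers, continuity requires the same specific discharge q through every layer.
Σ(b_i/K_i) = 7.15/174 + 13.8/2.77e-06 + 2.71/1.08 = 4.982e+06 d.
q = Δh / Σ(b_i/K_i) = 13.5 / 4.982e+06 = 2.710e-06 m/day.
In each layer the seepage velocity is v_i = q/n_i, so the layer transit time is t_i = b_i·n_i / q:
  layer 1 (clean gravel): t_1 = 7.15 × 0.28 / 2.710e-06 = 7.388e+05 d
  layer 2 (clay): t_2 = 13.8 × 0.05 / 2.710e-06 = 2.546e+05 d
  layer 3 (silty sand): t_3 = 2.71 × 0.23 / 2.710e-06 = 2.300e+05 d
Total t = Σ t_i = 1.223e+06 days = 3350 years.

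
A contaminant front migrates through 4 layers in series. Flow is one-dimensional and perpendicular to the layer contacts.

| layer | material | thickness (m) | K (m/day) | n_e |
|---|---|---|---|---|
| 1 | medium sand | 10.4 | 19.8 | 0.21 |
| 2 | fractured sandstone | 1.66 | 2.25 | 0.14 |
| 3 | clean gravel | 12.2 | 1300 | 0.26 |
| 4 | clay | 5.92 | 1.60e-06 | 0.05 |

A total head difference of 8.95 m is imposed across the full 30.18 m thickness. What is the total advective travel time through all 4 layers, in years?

With flow normal to the layers, continuity requires the same specific discharge q through every layer.
Σ(b_i/K_i) = 10.4/19.8 + 1.66/2.25 + 12.2/1300 + 5.92/1.60e-06 = 3.700e+06 d.
q = Δh / Σ(b_i/K_i) = 8.95 / 3.700e+06 = 2.419e-06 m/day.
In each layer the seepage velocity is v_i = q/n_i, so the layer transit time is t_i = b_i·n_i / q:
  layer 1 (medium sand): t_1 = 10.4 × 0.21 / 2.419e-06 = 9.029e+05 d
  layer 2 (fractured sandstone): t_2 = 1.66 × 0.14 / 2.419e-06 = 96076 d
  layer 3 (clean gravel): t_3 = 12.2 × 0.26 / 2.419e-06 = 1.311e+06 d
  layer 4 (clay): t_4 = 5.92 × 0.05 / 2.419e-06 = 1.224e+05 d
Total t = Σ t_i = 2.433e+06 days = 6660 years.

6660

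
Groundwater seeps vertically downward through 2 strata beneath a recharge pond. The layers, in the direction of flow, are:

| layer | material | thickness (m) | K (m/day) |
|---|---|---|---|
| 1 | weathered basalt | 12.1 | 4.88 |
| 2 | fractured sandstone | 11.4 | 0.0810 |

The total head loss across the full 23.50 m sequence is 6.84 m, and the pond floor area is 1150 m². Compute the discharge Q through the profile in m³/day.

54.9

Flow is perpendicular to layering, so the layers act in series and the equivalent K is the thickness-weighted harmonic mean.
Total thickness L = 12.1 + 11.4 = 23.50 m.
Σ(b_i/K_i) = 12.1/4.88 + 11.4/0.0810 = 143.2 d.
K_eq = L / Σ(b_i/K_i) = 23.50 / 143.2 = 0.1641 m/day.
Q = K_eq · A · (Δh/L) = 0.1641 × 1150 × (6.84/23.50) = 54.92 m³/day.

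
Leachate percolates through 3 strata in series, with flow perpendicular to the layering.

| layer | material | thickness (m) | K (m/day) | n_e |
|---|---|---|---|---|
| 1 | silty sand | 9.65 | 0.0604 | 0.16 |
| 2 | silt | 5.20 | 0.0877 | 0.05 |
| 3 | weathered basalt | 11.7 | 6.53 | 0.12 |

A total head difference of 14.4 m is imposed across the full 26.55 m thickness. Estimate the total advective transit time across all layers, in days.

With flow normal to the layers, continuity requires the same specific discharge q through every layer.
Σ(b_i/K_i) = 9.65/0.0604 + 5.20/0.0877 + 11.7/6.53 = 220.9 d.
q = Δh / Σ(b_i/K_i) = 14.4 / 220.9 = 0.06520 m/day.
In each layer the seepage velocity is v_i = q/n_i, so the layer transit time is t_i = b_i·n_i / q:
  layer 1 (silty sand): t_1 = 9.65 × 0.16 / 0.06520 = 23.68 d
  layer 2 (silt): t_2 = 5.20 × 0.05 / 0.06520 = 3.988 d
  layer 3 (weathered basalt): t_3 = 11.7 × 0.12 / 0.06520 = 21.53 d
Total t = Σ t_i = 49.20 days.

49.2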